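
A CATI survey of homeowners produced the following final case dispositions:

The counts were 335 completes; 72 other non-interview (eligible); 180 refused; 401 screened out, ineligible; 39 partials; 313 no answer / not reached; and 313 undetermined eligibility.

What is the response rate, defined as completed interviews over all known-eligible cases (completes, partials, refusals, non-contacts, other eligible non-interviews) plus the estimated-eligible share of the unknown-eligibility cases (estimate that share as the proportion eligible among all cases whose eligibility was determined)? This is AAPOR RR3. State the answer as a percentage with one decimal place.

Top: 335
Determined eligible: 335 + 39 + 180 + 313 + 72 = 939
e = 939 / (939 + 401) = 939 / 1340 = 0.7007
Eligible share of unknowns: 0.7007 × 313 = 219.32
Denom: 939 + 219.32 = 1158.32
RR3 = 335 / 1158.32 = 0.2892

28.9%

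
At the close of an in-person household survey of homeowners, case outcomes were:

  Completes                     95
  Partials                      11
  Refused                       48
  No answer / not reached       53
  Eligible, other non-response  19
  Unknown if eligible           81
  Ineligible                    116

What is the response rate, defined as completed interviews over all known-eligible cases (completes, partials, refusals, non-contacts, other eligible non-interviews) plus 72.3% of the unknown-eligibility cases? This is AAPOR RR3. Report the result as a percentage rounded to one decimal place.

Numerator: 95
Known eligible: 95 + 11 + 48 + 53 + 19 = 226
Estimated eligible among unknowns: 0.7230 × 81 = 58.56
Denom: 226 + 58.56 = 284.56
RR3 = 95 / 284.56 = 0.3338

33.4%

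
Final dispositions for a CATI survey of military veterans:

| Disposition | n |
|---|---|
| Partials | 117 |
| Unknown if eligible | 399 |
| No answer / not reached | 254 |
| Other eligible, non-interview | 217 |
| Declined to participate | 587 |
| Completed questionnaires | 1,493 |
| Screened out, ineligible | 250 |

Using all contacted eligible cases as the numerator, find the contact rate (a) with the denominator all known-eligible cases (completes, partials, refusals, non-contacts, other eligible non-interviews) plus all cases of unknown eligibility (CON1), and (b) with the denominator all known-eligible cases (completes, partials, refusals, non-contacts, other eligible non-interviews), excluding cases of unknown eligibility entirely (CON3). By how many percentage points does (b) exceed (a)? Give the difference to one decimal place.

11.8

Num: 1493 + 117 + 587 + 217 = 2414
Base: 1493 + 117 + 587 + 254 + 217 + 399 = 3067
CON1 = 2414 / 3067 = 0.7871
Base: 1493 + 117 + 587 + 254 + 217 = 2668
CON3 = 2414 / 2668 = 0.9048
Difference = 90.48 − 78.71 = 11.77 percentage points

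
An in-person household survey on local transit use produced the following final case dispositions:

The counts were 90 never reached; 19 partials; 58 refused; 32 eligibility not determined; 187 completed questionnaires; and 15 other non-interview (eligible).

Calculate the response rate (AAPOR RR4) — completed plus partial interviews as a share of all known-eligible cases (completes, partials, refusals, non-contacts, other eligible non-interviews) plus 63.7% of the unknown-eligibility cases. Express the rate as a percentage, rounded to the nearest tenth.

52.9%

Top = 187 + 19 = 206
Eligible (known) = 187 + 19 + 58 + 90 + 15 = 369
Eligible share of unknowns = 0.6370 × 32 = 20.38
Base = 369 + 20.38 = 389.38
RR4 = 206 / 389.38 = 0.5290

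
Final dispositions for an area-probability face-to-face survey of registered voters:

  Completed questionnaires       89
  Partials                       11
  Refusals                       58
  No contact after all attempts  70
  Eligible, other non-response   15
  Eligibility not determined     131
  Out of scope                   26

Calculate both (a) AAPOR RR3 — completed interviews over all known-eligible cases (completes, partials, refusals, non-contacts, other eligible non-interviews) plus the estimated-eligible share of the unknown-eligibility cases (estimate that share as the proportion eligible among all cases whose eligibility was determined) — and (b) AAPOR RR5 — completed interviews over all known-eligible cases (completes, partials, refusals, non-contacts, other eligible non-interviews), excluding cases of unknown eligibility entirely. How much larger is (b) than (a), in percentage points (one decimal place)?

12.0

Top → 89
Determined eligible → 89 + 11 + 58 + 70 + 15 = 243
e = 243 / (243 + 26) = 243 / 269 = 0.9033
Eligible share of unknowns → 0.9033 × 131 = 118.33
Denom → 243 + 118.33 = 361.33
RR3 = 89 / 361.33 = 0.2463
Denom → 89 + 11 + 58 + 70 + 15 = 243
RR5 = 89 / 243 = 0.3663
Difference = 36.63 − 24.63 = 12.00 percentage points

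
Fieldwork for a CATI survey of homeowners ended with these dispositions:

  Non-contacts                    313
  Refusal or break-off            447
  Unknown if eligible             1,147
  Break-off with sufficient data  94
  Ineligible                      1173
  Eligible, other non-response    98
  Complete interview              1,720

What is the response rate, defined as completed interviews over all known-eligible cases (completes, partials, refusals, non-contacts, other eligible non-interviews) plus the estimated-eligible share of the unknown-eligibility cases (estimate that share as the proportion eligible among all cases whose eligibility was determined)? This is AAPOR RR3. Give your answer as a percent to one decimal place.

Numerator = 1720
Known eligible = 1720 + 94 + 447 + 313 + 98 = 2672
e = 2672 / (2672 + 1173) = 2672 / 3845 = 0.6949
Estimated eligible among unknowns = 0.6949 × 1147 = 797.05
Denominator = 2672 + 797.05 = 3469.05
RR3 = 1720 / 3469.05 = 0.4958

49.6%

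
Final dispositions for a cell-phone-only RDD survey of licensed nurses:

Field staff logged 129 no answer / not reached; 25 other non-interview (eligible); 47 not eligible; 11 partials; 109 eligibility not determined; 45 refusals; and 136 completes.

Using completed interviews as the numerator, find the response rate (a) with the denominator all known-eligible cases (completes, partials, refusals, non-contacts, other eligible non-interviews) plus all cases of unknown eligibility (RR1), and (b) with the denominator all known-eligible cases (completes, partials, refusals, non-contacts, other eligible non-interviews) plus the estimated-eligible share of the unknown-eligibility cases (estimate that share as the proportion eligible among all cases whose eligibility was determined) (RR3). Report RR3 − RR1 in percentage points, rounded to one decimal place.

Num → 136
Base → 136 + 11 + 45 + 129 + 25 + 109 = 455
RR1 = 136 / 455 = 0.2989
Known eligible → 136 + 11 + 45 + 129 + 25 = 346
e = 346 / (346 + 47) = 346 / 393 = 0.8804
e × U → 0.8804 × 109 = 95.96
Base → 346 + 95.96 = 441.96
RR3 = 136 / 441.96 = 0.3077
Difference = 30.77 − 29.89 = 0.88 percentage points

0.9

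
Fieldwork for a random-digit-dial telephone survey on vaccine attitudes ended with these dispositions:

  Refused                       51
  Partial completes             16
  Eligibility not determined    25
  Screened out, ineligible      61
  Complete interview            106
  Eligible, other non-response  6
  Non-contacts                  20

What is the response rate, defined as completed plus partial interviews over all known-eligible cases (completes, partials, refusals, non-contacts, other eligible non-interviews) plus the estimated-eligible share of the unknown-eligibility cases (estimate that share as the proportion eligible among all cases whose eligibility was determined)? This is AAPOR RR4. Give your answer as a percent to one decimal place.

Top = 106 + 16 = 122
Eligible (known) = 106 + 16 + 51 + 20 + 6 = 199
e = 199 / (199 + 61) = 199 / 260 = 0.7654
Eligible share of unknowns = 0.7654 × 25 = 19.13
Denominator = 199 + 19.13 = 218.13
RR4 = 122 / 218.13 = 0.5593

55.9%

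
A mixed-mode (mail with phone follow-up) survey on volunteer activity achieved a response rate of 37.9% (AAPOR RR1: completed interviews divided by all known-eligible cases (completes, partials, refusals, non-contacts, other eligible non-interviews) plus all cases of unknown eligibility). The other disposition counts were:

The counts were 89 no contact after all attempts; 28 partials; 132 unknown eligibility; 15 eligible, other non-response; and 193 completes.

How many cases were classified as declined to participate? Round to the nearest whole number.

52

RR1 = 193 / D = 0.379
D = 193 / 0.379 = 509.2
Remaining denominator categories sum to 457
declined to participate = 509.2 − 457 ≈ 52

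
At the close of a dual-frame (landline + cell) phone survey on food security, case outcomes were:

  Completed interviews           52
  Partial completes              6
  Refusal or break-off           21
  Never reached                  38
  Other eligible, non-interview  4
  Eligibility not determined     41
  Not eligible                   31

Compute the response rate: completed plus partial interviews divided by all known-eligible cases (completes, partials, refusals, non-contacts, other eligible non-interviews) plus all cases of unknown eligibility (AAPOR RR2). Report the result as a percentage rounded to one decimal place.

Top = 52 + 6 = 58
Base = 52 + 6 + 21 + 38 + 4 + 41 = 162
RR2 = 58 / 162 = 0.3580

35.8%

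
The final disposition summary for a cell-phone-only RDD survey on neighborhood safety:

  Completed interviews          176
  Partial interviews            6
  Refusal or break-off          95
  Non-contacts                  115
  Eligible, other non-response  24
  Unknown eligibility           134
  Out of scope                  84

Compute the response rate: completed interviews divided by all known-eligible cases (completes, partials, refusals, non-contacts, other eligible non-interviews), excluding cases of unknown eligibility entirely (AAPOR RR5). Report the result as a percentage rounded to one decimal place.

Top = 176
Denom = 176 + 6 + 95 + 115 + 24 = 416
RR5 = 176 / 416 = 0.4231

42.3%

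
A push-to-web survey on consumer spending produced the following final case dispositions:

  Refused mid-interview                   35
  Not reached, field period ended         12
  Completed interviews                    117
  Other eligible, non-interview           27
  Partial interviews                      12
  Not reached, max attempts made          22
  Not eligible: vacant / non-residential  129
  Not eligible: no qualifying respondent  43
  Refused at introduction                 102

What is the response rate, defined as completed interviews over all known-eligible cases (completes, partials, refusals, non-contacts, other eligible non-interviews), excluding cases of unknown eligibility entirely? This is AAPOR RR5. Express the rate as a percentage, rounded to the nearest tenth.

35.8%

Declined to participate = 102 + 35 = 137
Non-contacts = 12 + 22 = 34
Not eligible = 43 + 129 = 172
Top = 117
Denom = 117 + 12 + 137 + 34 + 27 = 327
RR5 = 117 / 327 = 0.3578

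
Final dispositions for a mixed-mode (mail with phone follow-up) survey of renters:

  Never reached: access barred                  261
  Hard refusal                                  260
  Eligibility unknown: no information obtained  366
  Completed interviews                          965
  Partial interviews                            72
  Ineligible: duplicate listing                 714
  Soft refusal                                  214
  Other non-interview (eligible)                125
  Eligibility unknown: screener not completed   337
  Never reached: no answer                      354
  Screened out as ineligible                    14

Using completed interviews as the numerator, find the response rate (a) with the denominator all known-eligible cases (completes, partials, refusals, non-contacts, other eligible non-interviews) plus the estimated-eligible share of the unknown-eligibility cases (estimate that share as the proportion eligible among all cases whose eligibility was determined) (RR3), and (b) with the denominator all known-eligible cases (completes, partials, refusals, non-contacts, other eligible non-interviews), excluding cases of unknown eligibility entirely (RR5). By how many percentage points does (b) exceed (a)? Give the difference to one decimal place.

Refusal or break-off = 260 + 214 = 474
Non-contacts = 354 + 261 = 615
Eligibility not determined = 337 + 366 = 703
Screened out, ineligible = 14 + 714 = 728
Num → 965
Eligible (known) → 965 + 72 + 474 + 615 + 125 = 2251
e = 2251 / (2251 + 728) = 2251 / 2979 = 0.7556
Eligible share of unknowns → 0.7556 × 703 = 531.19
Base → 2251 + 531.19 = 2782.19
RR3 = 965 / 2782.19 = 0.3468
Base → 965 + 72 + 474 + 615 + 125 = 2251
RR5 = 965 / 2251 = 0.4287
Difference = 42.87 − 34.68 = 8.19 percentage points

8.2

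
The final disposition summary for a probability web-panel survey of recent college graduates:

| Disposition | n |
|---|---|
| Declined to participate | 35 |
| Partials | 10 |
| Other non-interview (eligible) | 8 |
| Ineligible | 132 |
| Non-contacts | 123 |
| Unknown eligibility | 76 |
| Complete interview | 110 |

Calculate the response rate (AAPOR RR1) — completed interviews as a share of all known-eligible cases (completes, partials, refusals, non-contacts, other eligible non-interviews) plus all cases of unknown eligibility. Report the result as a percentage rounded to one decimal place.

Numerator → 110
Denominator → 110 + 10 + 35 + 123 + 8 + 76 = 362
RR1 = 110 / 362 = 0.3039

30.4%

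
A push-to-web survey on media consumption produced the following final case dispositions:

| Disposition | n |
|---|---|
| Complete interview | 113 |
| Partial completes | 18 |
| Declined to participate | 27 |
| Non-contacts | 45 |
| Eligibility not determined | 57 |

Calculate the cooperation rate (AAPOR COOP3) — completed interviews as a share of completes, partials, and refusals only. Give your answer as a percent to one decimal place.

Top → 113
Denominator → 113 + 18 + 27 = 158
COOP3 = 113 / 158 = 0.7152

71.5%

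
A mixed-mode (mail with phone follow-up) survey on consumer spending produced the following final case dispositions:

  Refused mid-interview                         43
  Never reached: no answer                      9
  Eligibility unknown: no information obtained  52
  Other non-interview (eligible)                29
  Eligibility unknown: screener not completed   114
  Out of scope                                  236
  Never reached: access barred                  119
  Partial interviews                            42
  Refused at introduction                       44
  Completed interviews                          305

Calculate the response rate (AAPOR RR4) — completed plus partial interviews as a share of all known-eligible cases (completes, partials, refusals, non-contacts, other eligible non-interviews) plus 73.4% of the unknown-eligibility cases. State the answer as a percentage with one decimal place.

Declined to participate = 44 + 43 = 87
Non-contacts = 9 + 119 = 128
Unknown eligibility = 114 + 52 = 166
Num = 305 + 42 = 347
Known eligible = 305 + 42 + 87 + 128 + 29 = 591
Eligible share of unknowns = 0.7340 × 166 = 121.84
Denom = 591 + 121.84 = 712.84
RR4 = 347 / 712.84 = 0.4868

48.7%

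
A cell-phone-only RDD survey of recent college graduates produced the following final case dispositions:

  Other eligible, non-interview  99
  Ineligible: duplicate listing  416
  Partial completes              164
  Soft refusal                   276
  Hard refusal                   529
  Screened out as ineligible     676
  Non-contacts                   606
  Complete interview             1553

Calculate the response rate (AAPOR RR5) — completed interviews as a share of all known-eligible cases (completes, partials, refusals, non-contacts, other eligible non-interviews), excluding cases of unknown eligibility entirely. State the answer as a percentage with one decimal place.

Refusals = 529 + 276 = 805
Out of scope = 676 + 416 = 1092
Num → 1553
Denominator → 1553 + 164 + 805 + 606 + 99 = 3227
RR5 = 1553 / 3227 = 0.4813

48.1%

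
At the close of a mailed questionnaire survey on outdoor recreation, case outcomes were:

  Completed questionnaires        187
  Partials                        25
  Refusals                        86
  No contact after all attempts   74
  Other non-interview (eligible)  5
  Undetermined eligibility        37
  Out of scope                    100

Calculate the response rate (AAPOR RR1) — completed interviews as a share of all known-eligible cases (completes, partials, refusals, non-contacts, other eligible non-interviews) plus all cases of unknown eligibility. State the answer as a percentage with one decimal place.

Top = 187
Denom = 187 + 25 + 86 + 74 + 5 + 37 = 414
RR1 = 187 / 414 = 0.4517

45.2%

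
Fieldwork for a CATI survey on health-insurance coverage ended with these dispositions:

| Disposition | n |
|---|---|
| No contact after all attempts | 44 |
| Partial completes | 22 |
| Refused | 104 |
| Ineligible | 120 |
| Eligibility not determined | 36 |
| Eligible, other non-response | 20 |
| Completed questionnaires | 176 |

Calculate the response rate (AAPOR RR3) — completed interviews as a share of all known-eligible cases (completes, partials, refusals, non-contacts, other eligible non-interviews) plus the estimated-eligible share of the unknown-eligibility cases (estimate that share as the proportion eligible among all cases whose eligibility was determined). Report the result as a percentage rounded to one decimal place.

Num: 176
Known eligible: 176 + 22 + 104 + 44 + 20 = 366
e = 366 / (366 + 120) = 366 / 486 = 0.7531
Estimated eligible among unknowns: 0.7531 × 36 = 27.11
Base: 366 + 27.11 = 393.11
RR3 = 176 / 393.11 = 0.4477

44.8%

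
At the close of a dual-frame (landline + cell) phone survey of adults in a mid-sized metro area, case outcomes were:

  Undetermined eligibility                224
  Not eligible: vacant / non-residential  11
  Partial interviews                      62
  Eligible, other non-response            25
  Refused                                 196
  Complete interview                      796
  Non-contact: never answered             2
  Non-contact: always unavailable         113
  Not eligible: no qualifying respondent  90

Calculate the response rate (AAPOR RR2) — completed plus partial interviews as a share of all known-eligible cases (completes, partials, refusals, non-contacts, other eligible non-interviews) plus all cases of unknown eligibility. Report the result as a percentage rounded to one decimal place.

60.5%

Never reached = 2 + 113 = 115
Screened out, ineligible = 90 + 11 = 101
Numerator = 796 + 62 = 858
Denom = 796 + 62 + 196 + 115 + 25 + 224 = 1418
RR2 = 858 / 1418 = 0.6051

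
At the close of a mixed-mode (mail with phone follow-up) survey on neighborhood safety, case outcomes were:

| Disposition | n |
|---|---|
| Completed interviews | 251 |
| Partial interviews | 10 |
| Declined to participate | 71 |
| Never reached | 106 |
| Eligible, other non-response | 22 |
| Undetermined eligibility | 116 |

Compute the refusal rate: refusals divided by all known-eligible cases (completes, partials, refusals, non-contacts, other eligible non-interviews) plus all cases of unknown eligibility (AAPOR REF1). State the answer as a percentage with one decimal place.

Numerator: 71
Denominator: 251 + 10 + 71 + 106 + 22 + 116 = 576
REF1 = 71 / 576 = 0.1233

12.3%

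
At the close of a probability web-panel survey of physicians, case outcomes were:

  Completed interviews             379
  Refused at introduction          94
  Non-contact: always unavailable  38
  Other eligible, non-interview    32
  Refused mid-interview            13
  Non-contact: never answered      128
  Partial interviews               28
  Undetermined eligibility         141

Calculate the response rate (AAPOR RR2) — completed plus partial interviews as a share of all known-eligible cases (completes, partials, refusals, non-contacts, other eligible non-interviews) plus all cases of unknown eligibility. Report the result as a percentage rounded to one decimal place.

Refusal or break-off = 94 + 13 = 107
No contact after all attempts = 128 + 38 = 166
Top → 379 + 28 = 407
Denominator → 379 + 28 + 107 + 166 + 32 + 141 = 853
RR2 = 407 / 853 = 0.4771

47.7%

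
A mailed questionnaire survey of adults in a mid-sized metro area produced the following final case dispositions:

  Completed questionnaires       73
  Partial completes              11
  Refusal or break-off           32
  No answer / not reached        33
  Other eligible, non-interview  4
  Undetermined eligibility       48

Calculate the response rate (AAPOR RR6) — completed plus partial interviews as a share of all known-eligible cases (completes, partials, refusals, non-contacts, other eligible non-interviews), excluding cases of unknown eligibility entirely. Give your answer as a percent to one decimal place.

Numerator = 73 + 11 = 84
Denom = 73 + 11 + 32 + 33 + 4 = 153
RR6 = 84 / 153 = 0.5490

54.9%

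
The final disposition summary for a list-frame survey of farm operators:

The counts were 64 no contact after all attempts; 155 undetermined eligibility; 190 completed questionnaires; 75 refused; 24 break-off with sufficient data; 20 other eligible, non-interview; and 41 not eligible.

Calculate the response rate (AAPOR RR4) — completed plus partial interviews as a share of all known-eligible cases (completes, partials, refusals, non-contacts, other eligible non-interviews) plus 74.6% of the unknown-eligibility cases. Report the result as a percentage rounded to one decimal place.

43.8%

Numerator: 190 + 24 = 214
Eligible (known): 190 + 24 + 75 + 64 + 20 = 373
e × U: 0.7460 × 155 = 115.63
Denom: 373 + 115.63 = 488.63
RR4 = 214 / 488.63 = 0.4380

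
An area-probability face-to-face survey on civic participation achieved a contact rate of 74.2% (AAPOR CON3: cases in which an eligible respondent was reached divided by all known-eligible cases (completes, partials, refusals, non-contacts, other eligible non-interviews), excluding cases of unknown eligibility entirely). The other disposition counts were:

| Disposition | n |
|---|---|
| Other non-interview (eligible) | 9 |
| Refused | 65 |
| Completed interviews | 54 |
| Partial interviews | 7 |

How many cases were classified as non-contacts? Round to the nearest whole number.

47

Numerator = 54 + 7 + 65 + 9 = 135
CON3 = 135 / D = 0.742
D = 135 / 0.742 = 181.9
Remaining denominator categories sum to 135
non-contacts = 181.9 − 135 ≈ 47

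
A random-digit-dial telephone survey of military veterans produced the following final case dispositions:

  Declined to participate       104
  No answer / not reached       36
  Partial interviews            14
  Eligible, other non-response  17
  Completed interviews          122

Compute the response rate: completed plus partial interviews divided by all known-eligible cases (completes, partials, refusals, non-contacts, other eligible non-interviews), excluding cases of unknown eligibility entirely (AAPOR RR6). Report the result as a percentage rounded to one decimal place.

Top = 122 + 14 = 136
Denom = 122 + 14 + 104 + 36 + 17 = 293
RR6 = 136 / 293 = 0.4642

46.4%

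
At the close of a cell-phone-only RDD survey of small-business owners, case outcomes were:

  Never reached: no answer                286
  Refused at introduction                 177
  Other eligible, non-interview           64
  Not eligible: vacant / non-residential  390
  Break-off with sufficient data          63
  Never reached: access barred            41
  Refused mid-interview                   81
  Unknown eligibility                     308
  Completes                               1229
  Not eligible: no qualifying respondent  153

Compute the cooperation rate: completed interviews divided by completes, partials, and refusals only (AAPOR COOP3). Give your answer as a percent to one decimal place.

79.3%

Declined to participate = 177 + 81 = 258
Never reached = 286 + 41 = 327
Out of scope = 153 + 390 = 543
Top → 1229
Base → 1229 + 63 + 258 = 1550
COOP3 = 1229 / 1550 = 0.7929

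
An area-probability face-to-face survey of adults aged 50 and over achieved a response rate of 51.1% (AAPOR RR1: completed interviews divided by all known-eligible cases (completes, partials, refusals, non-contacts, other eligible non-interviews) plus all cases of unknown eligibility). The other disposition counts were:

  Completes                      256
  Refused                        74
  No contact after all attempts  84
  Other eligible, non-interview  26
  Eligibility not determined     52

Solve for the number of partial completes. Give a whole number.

9

RR1 = 256 / D = 0.511
D = 256 / 0.511 = 501.0
Other denominator terms total 492
partial completes = 501.0 − 492 ≈ 9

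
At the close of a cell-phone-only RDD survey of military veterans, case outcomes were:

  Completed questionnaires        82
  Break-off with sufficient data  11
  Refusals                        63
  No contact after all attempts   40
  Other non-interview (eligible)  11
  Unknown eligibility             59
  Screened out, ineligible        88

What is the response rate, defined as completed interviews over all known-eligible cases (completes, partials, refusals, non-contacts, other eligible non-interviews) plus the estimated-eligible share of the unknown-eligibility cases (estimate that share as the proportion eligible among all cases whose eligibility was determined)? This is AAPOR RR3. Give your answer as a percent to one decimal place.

33.0%

Top: 82
Determined eligible: 82 + 11 + 63 + 40 + 11 = 207
e = 207 / (207 + 88) = 207 / 295 = 0.7017
Eligible share of unknowns: 0.7017 × 59 = 41.40
Denominator: 207 + 41.40 = 248.40
RR3 = 82 / 248.40 = 0.3301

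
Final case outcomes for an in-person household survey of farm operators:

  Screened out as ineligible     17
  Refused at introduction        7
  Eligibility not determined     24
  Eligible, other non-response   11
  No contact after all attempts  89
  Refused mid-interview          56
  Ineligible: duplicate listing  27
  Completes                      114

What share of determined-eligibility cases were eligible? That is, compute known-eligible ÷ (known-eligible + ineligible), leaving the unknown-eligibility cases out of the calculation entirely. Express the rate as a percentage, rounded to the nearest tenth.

Refusal or break-off = 7 + 56 = 63
Not eligible = 17 + 27 = 44
Known eligible = 114 + 63 + 89 + 11 = 277
e = 277 / (277 + 44) = 277 / 321 = 0.8629

86.3%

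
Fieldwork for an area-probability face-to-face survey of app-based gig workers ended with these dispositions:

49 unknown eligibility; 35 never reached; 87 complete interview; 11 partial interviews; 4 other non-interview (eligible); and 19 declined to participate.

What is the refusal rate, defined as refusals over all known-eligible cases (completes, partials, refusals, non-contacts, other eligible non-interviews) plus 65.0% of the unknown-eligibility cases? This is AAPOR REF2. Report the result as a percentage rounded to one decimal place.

Top → 19
Eligible (known) → 87 + 11 + 19 + 35 + 4 = 156
Estimated eligible among unknowns → 0.6500 × 49 = 31.85
Base → 156 + 31.85 = 187.85
REF2 = 19 / 187.85 = 0.1011

10.1%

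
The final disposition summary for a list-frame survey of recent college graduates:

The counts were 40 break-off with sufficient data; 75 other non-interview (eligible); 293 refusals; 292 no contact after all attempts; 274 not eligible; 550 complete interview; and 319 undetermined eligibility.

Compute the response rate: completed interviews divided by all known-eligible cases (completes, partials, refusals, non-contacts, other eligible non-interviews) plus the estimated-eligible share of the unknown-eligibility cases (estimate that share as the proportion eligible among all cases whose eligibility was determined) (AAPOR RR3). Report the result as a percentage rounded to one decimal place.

Top = 550
Known eligible = 550 + 40 + 293 + 292 + 75 = 1250
e = 1250 / (1250 + 274) = 1250 / 1524 = 0.8202
e × U = 0.8202 × 319 = 261.64
Base = 1250 + 261.64 = 1511.64
RR3 = 550 / 1511.64 = 0.3638

36.4%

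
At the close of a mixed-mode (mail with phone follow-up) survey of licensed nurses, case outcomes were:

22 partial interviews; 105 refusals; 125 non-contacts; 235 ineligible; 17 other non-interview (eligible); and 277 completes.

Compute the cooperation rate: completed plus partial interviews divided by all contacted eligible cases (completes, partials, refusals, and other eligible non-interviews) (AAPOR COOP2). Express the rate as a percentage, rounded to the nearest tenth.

Top: 277 + 22 = 299
Base: 277 + 22 + 105 + 17 = 421
COOP2 = 299 / 421 = 0.7102

71.0%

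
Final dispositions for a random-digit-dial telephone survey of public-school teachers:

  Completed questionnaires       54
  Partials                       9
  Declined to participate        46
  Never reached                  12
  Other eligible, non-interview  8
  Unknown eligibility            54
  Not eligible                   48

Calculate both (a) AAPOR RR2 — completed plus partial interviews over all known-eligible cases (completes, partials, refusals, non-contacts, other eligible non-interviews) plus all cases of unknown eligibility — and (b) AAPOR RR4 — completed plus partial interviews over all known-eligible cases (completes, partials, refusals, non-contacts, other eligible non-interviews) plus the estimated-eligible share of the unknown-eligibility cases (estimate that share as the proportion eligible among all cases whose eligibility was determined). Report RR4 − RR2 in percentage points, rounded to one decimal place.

Num → 54 + 9 = 63
Base → 54 + 9 + 46 + 12 + 8 + 54 = 183
RR2 = 63 / 183 = 0.3443
Determined eligible → 54 + 9 + 46 + 12 + 8 = 129
e = 129 / (129 + 48) = 129 / 177 = 0.7288
Estimated eligible among unknowns → 0.7288 × 54 = 39.36
Base → 129 + 39.36 = 168.36
RR4 = 63 / 168.36 = 0.3742
Difference = 37.42 − 34.43 = 2.99 percentage points

3.0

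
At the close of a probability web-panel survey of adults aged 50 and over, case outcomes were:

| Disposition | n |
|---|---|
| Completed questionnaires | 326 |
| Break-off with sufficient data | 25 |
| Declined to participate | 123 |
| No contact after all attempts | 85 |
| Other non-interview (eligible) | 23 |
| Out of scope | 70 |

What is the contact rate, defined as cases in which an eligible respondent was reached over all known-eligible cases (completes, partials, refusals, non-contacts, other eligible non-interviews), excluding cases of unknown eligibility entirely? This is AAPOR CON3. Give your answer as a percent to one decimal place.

Num → 326 + 25 + 123 + 23 = 497
Base → 326 + 25 + 123 + 85 + 23 = 582
CON3 = 497 / 582 = 0.8540

85.4%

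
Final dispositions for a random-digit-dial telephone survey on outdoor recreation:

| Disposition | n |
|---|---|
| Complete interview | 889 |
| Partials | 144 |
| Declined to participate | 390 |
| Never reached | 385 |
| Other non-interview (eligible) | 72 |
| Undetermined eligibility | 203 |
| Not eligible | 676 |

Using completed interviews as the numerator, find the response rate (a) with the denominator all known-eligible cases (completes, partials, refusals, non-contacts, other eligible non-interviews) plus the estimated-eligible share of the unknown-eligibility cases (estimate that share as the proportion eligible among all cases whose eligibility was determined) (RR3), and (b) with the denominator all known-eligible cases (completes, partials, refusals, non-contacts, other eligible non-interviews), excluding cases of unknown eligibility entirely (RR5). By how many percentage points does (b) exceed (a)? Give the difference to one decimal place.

3.5

Numerator → 889
Eligible (known) → 889 + 144 + 390 + 385 + 72 = 1880
e = 1880 / (1880 + 676) = 1880 / 2556 = 0.7355
e × U → 0.7355 × 203 = 149.31
Denominator → 1880 + 149.31 = 2029.31
RR3 = 889 / 2029.31 = 0.4381
Denominator → 889 + 144 + 390 + 385 + 72 = 1880
RR5 = 889 / 1880 = 0.4729
Difference = 47.29 − 43.81 = 3.48 percentage points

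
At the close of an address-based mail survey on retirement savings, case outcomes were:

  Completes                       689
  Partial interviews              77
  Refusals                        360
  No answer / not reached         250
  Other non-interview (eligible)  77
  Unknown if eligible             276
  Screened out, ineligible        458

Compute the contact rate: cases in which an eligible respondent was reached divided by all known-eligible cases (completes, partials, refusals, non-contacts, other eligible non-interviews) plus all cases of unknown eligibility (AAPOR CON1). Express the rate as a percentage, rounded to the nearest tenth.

Top → 689 + 77 + 360 + 77 = 1203
Denominator → 689 + 77 + 360 + 250 + 77 + 276 = 1729
CON1 = 1203 / 1729 = 0.6958

69.6%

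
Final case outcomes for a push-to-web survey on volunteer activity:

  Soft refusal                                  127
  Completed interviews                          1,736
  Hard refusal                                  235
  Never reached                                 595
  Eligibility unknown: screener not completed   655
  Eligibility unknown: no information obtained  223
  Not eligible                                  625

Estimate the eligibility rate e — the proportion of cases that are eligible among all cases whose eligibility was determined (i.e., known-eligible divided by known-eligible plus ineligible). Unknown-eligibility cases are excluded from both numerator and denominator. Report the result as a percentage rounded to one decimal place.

Refusals = 235 + 127 = 362
Unknown eligibility = 655 + 223 = 878
Eligible (known): 1736 + 362 + 595 = 2693
e = 2693 / (2693 + 625) = 2693 / 3318 = 0.8116

81.2%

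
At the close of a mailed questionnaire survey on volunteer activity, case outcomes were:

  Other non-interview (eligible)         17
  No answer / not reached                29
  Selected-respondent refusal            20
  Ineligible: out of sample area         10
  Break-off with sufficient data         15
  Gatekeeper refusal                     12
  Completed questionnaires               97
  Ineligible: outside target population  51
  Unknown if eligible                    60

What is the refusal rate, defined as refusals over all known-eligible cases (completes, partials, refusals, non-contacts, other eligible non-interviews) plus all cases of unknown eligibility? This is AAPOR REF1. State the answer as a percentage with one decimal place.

Refused = 12 + 20 = 32
Not eligible = 51 + 10 = 61
Num: 32
Base: 97 + 15 + 32 + 29 + 17 + 60 = 250
REF1 = 32 / 250 = 0.1280

12.8%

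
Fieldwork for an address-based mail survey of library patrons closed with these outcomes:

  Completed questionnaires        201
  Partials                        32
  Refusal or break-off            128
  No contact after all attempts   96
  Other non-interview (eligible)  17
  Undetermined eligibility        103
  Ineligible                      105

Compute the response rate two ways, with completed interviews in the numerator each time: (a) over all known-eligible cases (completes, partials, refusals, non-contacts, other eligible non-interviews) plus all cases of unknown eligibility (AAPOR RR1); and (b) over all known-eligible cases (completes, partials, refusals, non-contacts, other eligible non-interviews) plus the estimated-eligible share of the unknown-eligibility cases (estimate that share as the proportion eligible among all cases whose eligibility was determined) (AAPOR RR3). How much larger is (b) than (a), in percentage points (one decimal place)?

Num: 201
Denominator: 201 + 32 + 128 + 96 + 17 + 103 = 577
RR1 = 201 / 577 = 0.3484
Eligible (known): 201 + 32 + 128 + 96 + 17 = 474
e = 474 / (474 + 105) = 474 / 579 = 0.8187
Estimated eligible among unknowns: 0.8187 × 103 = 84.33
Denominator: 474 + 84.33 = 558.33
RR3 = 201 / 558.33 = 0.3600
Difference = 36.00 − 34.84 = 1.16 percentage points

1.2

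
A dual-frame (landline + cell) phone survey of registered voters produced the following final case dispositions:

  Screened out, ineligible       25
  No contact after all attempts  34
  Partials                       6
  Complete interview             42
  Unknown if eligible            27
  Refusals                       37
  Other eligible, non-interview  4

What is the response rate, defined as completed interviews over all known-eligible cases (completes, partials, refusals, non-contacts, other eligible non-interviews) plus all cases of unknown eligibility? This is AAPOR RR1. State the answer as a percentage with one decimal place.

Num → 42
Denom → 42 + 6 + 37 + 34 + 4 + 27 = 150
RR1 = 42 / 150 = 0.2800

28.0%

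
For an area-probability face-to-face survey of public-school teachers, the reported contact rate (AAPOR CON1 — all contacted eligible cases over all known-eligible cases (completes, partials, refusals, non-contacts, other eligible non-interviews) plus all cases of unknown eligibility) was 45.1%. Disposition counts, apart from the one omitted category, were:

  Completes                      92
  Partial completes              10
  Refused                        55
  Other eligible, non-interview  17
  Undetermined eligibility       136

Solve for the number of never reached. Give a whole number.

Num = 92 + 10 + 55 + 17 = 174
CON1 = 174 / D = 0.451
D = 174 / 0.451 = 385.8
Other denominator terms total 310
never reached = 385.8 − 310 ≈ 76

76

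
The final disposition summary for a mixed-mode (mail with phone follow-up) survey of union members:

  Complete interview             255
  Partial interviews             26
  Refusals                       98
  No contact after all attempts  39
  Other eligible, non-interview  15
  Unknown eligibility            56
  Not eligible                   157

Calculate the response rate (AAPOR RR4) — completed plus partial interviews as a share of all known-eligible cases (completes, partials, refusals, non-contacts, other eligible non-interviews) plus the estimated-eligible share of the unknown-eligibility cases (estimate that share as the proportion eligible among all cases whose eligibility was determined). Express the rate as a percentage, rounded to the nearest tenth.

Numerator = 255 + 26 = 281
Determined eligible = 255 + 26 + 98 + 39 + 15 = 433
e = 433 / (433 + 157) = 433 / 590 = 0.7339
Estimated eligible among unknowns = 0.7339 × 56 = 41.10
Base = 433 + 41.10 = 474.10
RR4 = 281 / 474.10 = 0.5927

59.3%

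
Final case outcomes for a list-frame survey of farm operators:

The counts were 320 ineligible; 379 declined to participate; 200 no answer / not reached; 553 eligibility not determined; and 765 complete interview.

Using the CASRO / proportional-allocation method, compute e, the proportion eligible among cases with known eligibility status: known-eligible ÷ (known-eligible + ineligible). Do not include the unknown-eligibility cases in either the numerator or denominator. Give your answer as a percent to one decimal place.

80.8%

Determined eligible = 765 + 379 + 200 = 1344
e = 1344 / (1344 + 320) = 1344 / 1664 = 0.8077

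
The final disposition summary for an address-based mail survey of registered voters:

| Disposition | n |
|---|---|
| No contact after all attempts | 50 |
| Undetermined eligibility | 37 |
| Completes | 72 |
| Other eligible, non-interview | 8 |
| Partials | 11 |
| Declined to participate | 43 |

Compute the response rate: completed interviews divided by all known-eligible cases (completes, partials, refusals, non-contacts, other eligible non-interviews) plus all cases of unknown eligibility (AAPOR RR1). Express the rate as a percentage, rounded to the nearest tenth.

32.6%

Num → 72
Base → 72 + 11 + 43 + 50 + 8 + 37 = 221
RR1 = 72 / 221 = 0.3258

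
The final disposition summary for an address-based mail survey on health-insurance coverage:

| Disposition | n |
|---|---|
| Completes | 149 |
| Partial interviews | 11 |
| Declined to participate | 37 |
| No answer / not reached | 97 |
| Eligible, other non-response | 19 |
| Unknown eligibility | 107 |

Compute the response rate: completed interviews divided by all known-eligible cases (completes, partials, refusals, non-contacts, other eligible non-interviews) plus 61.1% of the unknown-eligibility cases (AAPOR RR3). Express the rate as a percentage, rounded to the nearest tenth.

Top → 149
Determined eligible → 149 + 11 + 37 + 97 + 19 = 313
Estimated eligible among unknowns → 0.6110 × 107 = 65.38
Denominator → 313 + 65.38 = 378.38
RR3 = 149 / 378.38 = 0.3938

39.4%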